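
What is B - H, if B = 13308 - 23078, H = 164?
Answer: -9934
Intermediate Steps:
B = -9770
B - H = -9770 - 1*164 = -9770 - 164 = -9934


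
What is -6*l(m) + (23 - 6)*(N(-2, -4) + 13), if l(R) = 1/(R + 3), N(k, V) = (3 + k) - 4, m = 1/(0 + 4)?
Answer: 2186/13 ≈ 168.15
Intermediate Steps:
m = ¼ (m = 1/4 = ¼ ≈ 0.25000)
N(k, V) = -1 + k
l(R) = 1/(3 + R)
-6*l(m) + (23 - 6)*(N(-2, -4) + 13) = -6/(3 + ¼) + (23 - 6)*((-1 - 2) + 13) = -6/13/4 + 17*(-3 + 13) = -6*4/13 + 17*10 = -24/13 + 170 = 2186/13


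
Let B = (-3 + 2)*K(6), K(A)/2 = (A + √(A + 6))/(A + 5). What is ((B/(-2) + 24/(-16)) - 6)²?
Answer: 23457/484 - 306*√3/121 ≈ 44.085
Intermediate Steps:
K(A) = 2*(A + √(6 + A))/(5 + A) (K(A) = 2*((A + √(A + 6))/(A + 5)) = 2*((A + √(6 + A))/(5 + A)) = 2*(A + √(6 + A))/(5 + A))
B = -12/11 - 4*√3/11 (B = (-3 + 2)*(2*(6 + √(6 + 6))/(5 + 6)) = -2*(6 + √12)/11 = -2*(6 + 2*√3)/11 = -(12/11 + 4*√3/11) = -12/11 - 4*√3/11 ≈ -1.7207)
((B/(-2) + 24/(-16)) - 6)² = (((-12/11 - 4*√3/11)/(-2) + 24/(-16)) - 6)² = (((-12/11 - 4*√3/11)*(-½) + 24*(-1/16)) - 6)² = (((6/11 + 2*√3/11) - 3/2) - 6)² = ((-21/22 + 2*√3/11) - 6)² = (-153/22 + 2*√3/11)²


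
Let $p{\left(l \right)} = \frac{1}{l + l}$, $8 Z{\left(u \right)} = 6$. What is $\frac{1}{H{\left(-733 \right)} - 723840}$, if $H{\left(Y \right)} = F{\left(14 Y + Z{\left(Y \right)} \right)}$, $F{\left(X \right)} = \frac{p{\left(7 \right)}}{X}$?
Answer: $- \frac{287315}{207970089602} \approx -1.3815 \cdot 10^{-6}$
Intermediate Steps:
$Z{\left(u \right)} = \frac{3}{4}$ ($Z{\left(u \right)} = \frac{1}{8} \cdot 6 = \frac{3}{4}$)
$p{\left(l \right)} = \frac{1}{2 l}$
$F{\left(X \right)} = \frac{1}{14 X}$ ($F{\left(X \right)} = \frac{\frac{1}{2} \cdot \frac{1}{7}}{X} = \frac{1}{14 X}$)
$H{\left(Y \right)} = \frac{1}{14 \left(\frac{3}{4} + 14 Y\right)}$ ($H{\left(Y \right)} = \frac{1}{14 \left(14 Y + \frac{3}{4}\right)} = \frac{1}{14 \left(\frac{3}{4} + 14 Y\right)}$)
$\frac{1}{H{\left(-733 \right)} - 723840} = \frac{1}{\frac{2}{7 \left(3 + 56 \left(-733\right)\right)} - 723840} = \frac{1}{\frac{2}{7 \left(3 - 41048\right)} - 723840} = \frac{1}{\frac{2}{7 \left(-41045\right)} - 723840} = \frac{1}{\frac{2}{7} \left(- \frac{1}{41045}\right) - 723840} = \frac{1}{- \frac{2}{287315} - 723840} = \frac{1}{- \frac{207970089602}{287315}} = - \frac{287315}{207970089602}$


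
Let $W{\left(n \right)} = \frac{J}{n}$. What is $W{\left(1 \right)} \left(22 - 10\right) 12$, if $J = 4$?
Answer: $576$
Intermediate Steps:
$W{\left(n \right)} = \frac{4}{n}$
$W{\left(1 \right)} \left(22 - 10\right) 12 = \frac{4}{1} \left(22 - 10\right) 12 = 4 \cdot 1 \left(22 - 10\right) 12 = 4 \cdot 12 \cdot 12 = 48 \cdot 12 = 576$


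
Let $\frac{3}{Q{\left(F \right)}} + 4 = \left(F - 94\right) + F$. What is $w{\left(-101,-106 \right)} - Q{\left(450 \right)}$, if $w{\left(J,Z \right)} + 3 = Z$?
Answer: $- \frac{87421}{802} \approx -109.0$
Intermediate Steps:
$Q{\left(F \right)} = \frac{3}{-98 + 2 F}$ ($Q{\left(F \right)} = \frac{3}{-4 + \left(\left(F - 94\right) + F\right)} = \frac{3}{-4 + \left(\left(-94 + F\right) + F\right)} = \frac{3}{-4 + \left(-94 + 2 F\right)} = \frac{3}{-98 + 2 F}$)
$w{\left(J,Z \right)} = -3 + Z$
$w{\left(-101,-106 \right)} - Q{\left(450 \right)} = \left(-3 - 106\right) - \frac{3}{2 \left(-49 + 450\right)} = -109 - \frac{3}{2 \cdot 401} = -109 - \frac{3}{2} \cdot \frac{1}{401} = -109 - \frac{3}{802} = - \frac{87421}{802}$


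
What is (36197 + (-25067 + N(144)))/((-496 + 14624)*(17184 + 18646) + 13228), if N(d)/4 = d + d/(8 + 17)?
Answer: 146613/6327743350 ≈ 2.3170e-5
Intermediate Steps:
N(d) = 104*d/25 (N(d) = 4*(d + d/(8 + 17)) = 4*(d + d/25) = 4*(26*d/25) = 104*d/25)
(36197 + (-25067 + N(144)))/((-496 + 14624)*(17184 + 18646) + 13228) = (36197 + (-25067 + (104/25)*144))/((-496 + 14624)*(17184 + 18646) + 13228) = (36197 + (-25067 + 14976/25))/(14128*35830 + 13228) = (36197 - 611699/25)/(506206240 + 13228) = (293226/25)/506219468 = (293226/25)*(1/506219468) = 146613/6327743350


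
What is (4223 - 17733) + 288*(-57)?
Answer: -29926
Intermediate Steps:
(4223 - 17733) + 288*(-57) = -13510 - 16416 = -29926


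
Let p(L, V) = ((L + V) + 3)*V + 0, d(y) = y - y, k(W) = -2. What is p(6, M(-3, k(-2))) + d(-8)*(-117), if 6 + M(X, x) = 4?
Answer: -14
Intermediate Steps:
d(y) = 0
M(X, x) = -2 (M(X, x) = -6 + 4 = -2)
p(L, V) = V*(3 + L + V) (p(L, V) = (3 + L + V)*V + 0 = V*(3 + L + V) + 0 = V*(3 + L + V))
p(6, M(-3, k(-2))) + d(-8)*(-117) = -2*(3 + 6 - 2) + 0*(-117) = -2*7 + 0 = -14 + 0 = -14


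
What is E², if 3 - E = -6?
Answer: 81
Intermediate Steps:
E = 9 (E = 3 - 1*(-6) = 3 + 6 = 9)
E² = 9² = 81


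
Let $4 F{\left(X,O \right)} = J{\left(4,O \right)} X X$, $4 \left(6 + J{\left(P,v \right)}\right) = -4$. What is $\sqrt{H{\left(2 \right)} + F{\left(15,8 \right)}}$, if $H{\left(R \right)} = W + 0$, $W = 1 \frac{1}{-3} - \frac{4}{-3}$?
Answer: $\frac{i \sqrt{1571}}{2} \approx 19.818 i$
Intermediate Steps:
$J{\left(P,v \right)} = -7$ ($J{\left(P,v \right)} = -6 + \frac{1}{4} \left(-4\right) = -6 - 1 = -7$)
$W = 1$ ($W = 1 \left(- \frac{1}{3}\right) - - \frac{4}{3} = - \frac{1}{3} + \frac{4}{3} = 1$)
$F{\left(X,O \right)} = - \frac{7 X^{2}}{4}$ ($F{\left(X,O \right)} = \frac{- 7 X X}{4} = \frac{\left(-7\right) X^{2}}{4} = - \frac{7 X^{2}}{4}$)
$H{\left(R \right)} = 1$ ($H{\left(R \right)} = 1 + 0 = 1$)
$\sqrt{H{\left(2 \right)} + F{\left(15,8 \right)}} = \sqrt{1 - \frac{7 \cdot 15^{2}}{4}} = \sqrt{1 - \frac{1575}{4}} = \sqrt{- \frac{1571}{4}} = \frac{i \sqrt{1571}}{2}$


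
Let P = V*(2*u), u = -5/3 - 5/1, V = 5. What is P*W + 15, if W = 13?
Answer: -2555/3 ≈ -851.67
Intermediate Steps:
u = -20/3 (u = -5*⅓ - 5*1 = -5/3 - 5 = -20/3 ≈ -6.6667)
P = -200/3 (P = 5*(2*(-20/3)) = 5*(-40/3) = -200/3 ≈ -66.667)
P*W + 15 = -200/3*13 + 15 = -2600/3 + 15 = -2555/3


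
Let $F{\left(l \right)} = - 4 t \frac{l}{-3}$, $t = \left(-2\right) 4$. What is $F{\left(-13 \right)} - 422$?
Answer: $- \frac{850}{3} \approx -283.33$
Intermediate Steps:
$t = -8$
$F{\left(l \right)} = - \frac{32 l}{3}$ ($F{\left(l \right)} = \left(-4\right) \left(-8\right) \frac{l}{-3} = 32 l \left(- \frac{1}{3}\right) = 32 \left(- \frac{l}{3}\right) = - \frac{32 l}{3}$)
$F{\left(-13 \right)} - 422 = \left(- \frac{32}{3}\right) \left(-13\right) - 422 = \frac{416}{3} - 422 = - \frac{850}{3}$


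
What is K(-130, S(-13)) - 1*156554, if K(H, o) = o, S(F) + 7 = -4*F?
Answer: -156509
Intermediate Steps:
S(F) = -7 - 4*F
K(-130, S(-13)) - 1*156554 = (-7 - 4*(-13)) - 1*156554 = (-7 + 52) - 156554 = 45 - 156554 = -156509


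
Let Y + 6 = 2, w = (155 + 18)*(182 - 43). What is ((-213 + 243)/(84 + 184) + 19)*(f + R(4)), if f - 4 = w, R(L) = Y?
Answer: 61584367/134 ≈ 4.5959e+5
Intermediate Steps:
w = 24047 (w = 173*139 = 24047)
Y = -4 (Y = -6 + 2 = -4)
R(L) = -4
f = 24051 (f = 4 + 24047 = 24051)
((-213 + 243)/(84 + 184) + 19)*(f + R(4)) = ((-213 + 243)/(84 + 184) + 19)*(24051 - 4) = (30/268 + 19)*24047 = (30*(1/268) + 19)*24047 = (15/134 + 19)*24047 = (2561/134)*24047 = 61584367/134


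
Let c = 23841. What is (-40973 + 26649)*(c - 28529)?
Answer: 67150912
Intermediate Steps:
(-40973 + 26649)*(c - 28529) = (-40973 + 26649)*(23841 - 28529) = -14324*(-4688) = 67150912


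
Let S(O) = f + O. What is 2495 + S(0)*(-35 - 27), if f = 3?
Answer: 2309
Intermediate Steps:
S(O) = 3 + O
2495 + S(0)*(-35 - 27) = 2495 + (3 + 0)*(-35 - 27) = 2495 + 3*(-62) = 2495 - 186 = 2309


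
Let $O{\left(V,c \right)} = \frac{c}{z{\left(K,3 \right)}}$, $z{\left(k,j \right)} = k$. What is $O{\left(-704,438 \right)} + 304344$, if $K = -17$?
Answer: $\frac{5173410}{17} \approx 3.0432 \cdot 10^{5}$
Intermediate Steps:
$O{\left(V,c \right)} = - \frac{c}{17}$ ($O{\left(V,c \right)} = \frac{c}{-17} = c \left(- \frac{1}{17}\right) = - \frac{c}{17}$)
$O{\left(-704,438 \right)} + 304344 = \left(- \frac{1}{17}\right) 438 + 304344 = - \frac{438}{17} + 304344 = \frac{5173410}{17}$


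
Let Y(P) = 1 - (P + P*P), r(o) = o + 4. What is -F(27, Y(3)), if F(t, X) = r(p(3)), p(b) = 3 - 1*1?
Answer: -6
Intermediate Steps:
p(b) = 2 (p(b) = 3 - 1 = 2)
r(o) = 4 + o
Y(P) = 1 - P - P² (Y(P) = 1 - (P + P²) = 1 + (-P - P²) = 1 - P - P²)
F(t, X) = 6 (F(t, X) = 4 + 2 = 6)
-F(27, Y(3)) = -1*6 = -6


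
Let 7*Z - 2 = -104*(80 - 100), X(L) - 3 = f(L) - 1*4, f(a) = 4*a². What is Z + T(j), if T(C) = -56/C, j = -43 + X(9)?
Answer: 10403/35 ≈ 297.23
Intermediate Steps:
X(L) = -1 + 4*L² (X(L) = 3 + (4*L² - 1*4) = 3 + (4*L² - 4) = 3 + (-4 + 4*L²) = -1 + 4*L²)
j = 280 (j = -43 + (-1 + 4*9²) = -43 + (-1 + 4*81) = -43 + (-1 + 324) = -43 + 323 = 280)
Z = 2082/7 (Z = 2/7 + (-104*(80 - 100))/7 = 2/7 + (-104*(-20))/7 = 2/7 + (⅐)*2080 = 2/7 + 2080/7 = 2082/7 ≈ 297.43)
Z + T(j) = 2082/7 - 56/280 = 2082/7 - 56*1/280 = 2082/7 - ⅕ = 10403/35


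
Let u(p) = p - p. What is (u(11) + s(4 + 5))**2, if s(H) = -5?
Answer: 25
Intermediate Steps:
u(p) = 0
(u(11) + s(4 + 5))**2 = (0 - 5)**2 = (-5)**2 = 25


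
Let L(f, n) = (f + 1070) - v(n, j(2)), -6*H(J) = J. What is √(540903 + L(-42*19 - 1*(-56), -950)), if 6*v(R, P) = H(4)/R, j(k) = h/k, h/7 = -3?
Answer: √175845951862/570 ≈ 735.68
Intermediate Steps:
h = -21 (h = 7*(-3) = -21)
H(J) = -J/6
j(k) = -21/k
v(R, P) = -1/(9*R) (v(R, P) = ((-⅙*4)/R)/6 = (-2/(3*R))/6 = -1/(9*R))
L(f, n) = 1070 + f + 1/(9*n) (L(f, n) = (f + 1070) - (-1)/(9*n) = (1070 + f) + 1/(9*n) = 1070 + f + 1/(9*n))
√(540903 + L(-42*19 - 1*(-56), -950)) = √(540903 + (1070 + (-42*19 - 1*(-56)) + (⅑)/(-950))) = √(540903 + (1070 + (-798 + 56) + (⅑)*(-1/950))) = √(540903 + (1070 - 742 - 1/8550)) = √(540903 + 2804399/8550) = √(4627525049/8550) = √175845951862/570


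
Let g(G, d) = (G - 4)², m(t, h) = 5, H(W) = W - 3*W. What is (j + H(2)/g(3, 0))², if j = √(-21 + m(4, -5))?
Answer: -32*I ≈ -32.0*I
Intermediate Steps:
H(W) = -2*W
g(G, d) = (-4 + G)²
j = 4*I (j = √(-21 + 5) = √(-16) = 4*I ≈ 4.0*I)
(j + H(2)/g(3, 0))² = (4*I + (-2*2)/((-4 + 3)²))² = (4*I - 4/((-1)²))² = (4*I - 4/1)² = (4*I - 4*1)² = (4*I - 4)² = (-4 + 4*I)²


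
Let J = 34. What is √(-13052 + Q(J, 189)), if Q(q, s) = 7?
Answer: I*√13045 ≈ 114.21*I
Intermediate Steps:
√(-13052 + Q(J, 189)) = √(-13052 + 7) = √(-13045) = I*√13045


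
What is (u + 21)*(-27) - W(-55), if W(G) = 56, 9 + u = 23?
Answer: -1001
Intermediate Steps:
u = 14 (u = -9 + 23 = 14)
(u + 21)*(-27) - W(-55) = (14 + 21)*(-27) - 1*56 = 35*(-27) - 56 = -945 - 56 = -1001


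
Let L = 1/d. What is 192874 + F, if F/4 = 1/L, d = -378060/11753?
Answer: 2265335882/11753 ≈ 1.9275e+5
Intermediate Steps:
d = -378060/11753 (d = -378060*1/11753 = -378060/11753 ≈ -32.167)
L = -11753/378060 (L = 1/(-378060/11753) = -11753/378060 ≈ -0.031088)
F = -1512240/11753 (F = 4/(-11753/378060) = 4*(-378060/11753) = -1512240/11753 ≈ -128.67)
192874 + F = 192874 - 1512240/11753 = 2265335882/11753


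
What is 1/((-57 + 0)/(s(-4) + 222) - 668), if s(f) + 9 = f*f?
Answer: -229/153029 ≈ -0.0014964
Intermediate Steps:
s(f) = -9 + f² (s(f) = -9 + f*f = -9 + f²)
1/((-57 + 0)/(s(-4) + 222) - 668) = 1/((-57 + 0)/((-9 + (-4)²) + 222) - 668) = 1/(-57/((-9 + 16) + 222) - 668) = 1/(-57/(7 + 222) - 668) = 1/(-57/229 - 668) = 1/(-153029/229) = -229/153029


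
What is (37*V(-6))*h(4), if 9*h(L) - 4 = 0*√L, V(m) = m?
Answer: -296/3 ≈ -98.667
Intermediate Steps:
h(L) = 4/9 (h(L) = 4/9 + (0*√L)/9 = 4/9 + (⅑)*0 = 4/9 + 0 = 4/9)
(37*V(-6))*h(4) = (37*(-6))*(4/9) = -222*4/9 = -296/3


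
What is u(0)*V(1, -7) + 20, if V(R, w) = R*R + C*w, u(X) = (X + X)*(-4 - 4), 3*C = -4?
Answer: 20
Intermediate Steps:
C = -4/3 (C = (⅓)*(-4) = -4/3 ≈ -1.3333)
u(X) = -16*X (u(X) = (2*X)*(-8) = -16*X)
V(R, w) = R² - 4*w/3 (V(R, w) = R*R - 4*w/3 = R² - 4*w/3)
u(0)*V(1, -7) + 20 = (-16*0)*(1² - 4/3*(-7)) + 20 = 0*(1 + 28/3) + 20 = 0*(31/3) + 20 = 0 + 20 = 20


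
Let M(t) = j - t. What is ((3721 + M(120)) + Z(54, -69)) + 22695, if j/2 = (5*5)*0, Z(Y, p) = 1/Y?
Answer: 1419985/54 ≈ 26296.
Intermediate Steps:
j = 0 (j = 2*((5*5)*0) = 2*(25*0) = 2*0 = 0)
M(t) = -t (M(t) = 0 - t = -t)
((3721 + M(120)) + Z(54, -69)) + 22695 = ((3721 - 1*120) + 1/54) + 22695 = ((3721 - 120) + 1/54) + 22695 = (3601 + 1/54) + 22695 = 194455/54 + 22695 = 1419985/54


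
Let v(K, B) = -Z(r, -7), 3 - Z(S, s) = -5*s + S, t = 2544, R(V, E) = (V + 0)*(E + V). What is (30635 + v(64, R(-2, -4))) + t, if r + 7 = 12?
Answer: 33216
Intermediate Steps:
R(V, E) = V*(E + V)
r = 5 (r = -7 + 12 = 5)
Z(S, s) = 3 - S + 5*s (Z(S, s) = 3 - (-5*s + S) = 3 - (S - 5*s) = 3 + (-S + 5*s) = 3 - S + 5*s)
v(K, B) = 37 (v(K, B) = -(3 - 1*5 + 5*(-7)) = -(3 - 5 - 35) = -1*(-37) = 37)
(30635 + v(64, R(-2, -4))) + t = (30635 + 37) + 2544 = 30672 + 2544 = 33216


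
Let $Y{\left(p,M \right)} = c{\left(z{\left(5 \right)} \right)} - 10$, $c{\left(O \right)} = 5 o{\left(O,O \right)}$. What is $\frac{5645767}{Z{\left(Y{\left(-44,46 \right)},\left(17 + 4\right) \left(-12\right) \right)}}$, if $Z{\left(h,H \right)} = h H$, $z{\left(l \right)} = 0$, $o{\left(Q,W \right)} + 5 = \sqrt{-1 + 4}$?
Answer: $\frac{5645767}{8280} + \frac{5645767 \sqrt{3}}{57960} \approx 850.57$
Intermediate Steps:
$o{\left(Q,W \right)} = -5 + \sqrt{3}$ ($o{\left(Q,W \right)} = -5 + \sqrt{-1 + 4} = -5 + \sqrt{3}$)
$c{\left(O \right)} = -25 + 5 \sqrt{3}$ ($c{\left(O \right)} = 5 \left(-5 + \sqrt{3}\right) = -25 + 5 \sqrt{3}$)
$Y{\left(p,M \right)} = -35 + 5 \sqrt{3}$ ($Y{\left(p,M \right)} = \left(-25 + 5 \sqrt{3}\right) - 10 = -35 + 5 \sqrt{3}$)
$Z{\left(h,H \right)} = H h$
$\frac{5645767}{Z{\left(Y{\left(-44,46 \right)},\left(17 + 4\right) \left(-12\right) \right)}} = \frac{5645767}{\left(17 + 4\right) \left(-12\right) \left(-35 + 5 \sqrt{3}\right)} = \frac{5645767}{21 \left(-12\right) \left(-35 + 5 \sqrt{3}\right)} = \frac{5645767}{\left(-252\right) \left(-35 + 5 \sqrt{3}\right)} = \frac{5645767}{8820 - 1260 \sqrt{3}}$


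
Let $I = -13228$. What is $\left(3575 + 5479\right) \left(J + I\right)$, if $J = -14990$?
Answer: $-255485772$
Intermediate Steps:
$\left(3575 + 5479\right) \left(J + I\right) = \left(3575 + 5479\right) \left(-14990 - 13228\right) = 9054 \left(-28218\right) = -255485772$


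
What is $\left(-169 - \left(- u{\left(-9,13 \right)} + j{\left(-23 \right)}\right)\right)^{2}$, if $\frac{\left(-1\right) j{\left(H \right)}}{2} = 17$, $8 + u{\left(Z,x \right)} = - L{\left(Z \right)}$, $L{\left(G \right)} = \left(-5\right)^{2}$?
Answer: $28224$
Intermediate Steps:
$L{\left(G \right)} = 25$
$u{\left(Z,x \right)} = -33$ ($u{\left(Z,x \right)} = -8 - 25 = -33$)
$j{\left(H \right)} = -34$ ($j{\left(H \right)} = \left(-2\right) 17 = -34$)
$\left(-169 - \left(- u{\left(-9,13 \right)} + j{\left(-23 \right)}\right)\right)^{2} = \left(-169 - -1\right)^{2} = \left(-169 + \left(-33 + 34\right)\right)^{2} = \left(-169 + 1\right)^{2} = \left(-168\right)^{2} = 28224$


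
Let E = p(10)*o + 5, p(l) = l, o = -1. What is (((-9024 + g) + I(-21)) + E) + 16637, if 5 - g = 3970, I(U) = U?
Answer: 3622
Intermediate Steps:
g = -3965 (g = 5 - 1*3970 = 5 - 3970 = -3965)
E = -5 (E = 10*(-1) + 5 = -10 + 5 = -5)
(((-9024 + g) + I(-21)) + E) + 16637 = (((-9024 - 3965) - 21) - 5) + 16637 = ((-12989 - 21) - 5) + 16637 = (-13010 - 5) + 16637 = -13015 + 16637 = 3622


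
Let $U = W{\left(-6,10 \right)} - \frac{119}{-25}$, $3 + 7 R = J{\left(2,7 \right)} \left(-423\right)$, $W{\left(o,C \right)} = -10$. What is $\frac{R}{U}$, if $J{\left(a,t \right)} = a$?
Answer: $\frac{21225}{917} \approx 23.146$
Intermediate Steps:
$R = - \frac{849}{7}$ ($R = - \frac{3}{7} + \frac{2 \left(-423\right)}{7} = - \frac{3}{7} + \frac{1}{7} \left(-846\right) = - \frac{3}{7} - \frac{846}{7} = - \frac{849}{7} \approx -121.29$)
$U = - \frac{131}{25}$ ($U = -10 - \frac{119}{-25} = -10 - - \frac{119}{25} = -10 + \frac{119}{25} = - \frac{131}{25} \approx -5.24$)
$\frac{R}{U} = - \frac{849}{7 \left(- \frac{131}{25}\right)} = \left(- \frac{849}{7}\right) \left(- \frac{25}{131}\right) = \frac{21225}{917}$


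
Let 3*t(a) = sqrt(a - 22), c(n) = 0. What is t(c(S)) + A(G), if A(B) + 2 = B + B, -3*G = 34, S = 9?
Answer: -74/3 + I*sqrt(22)/3 ≈ -24.667 + 1.5635*I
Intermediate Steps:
G = -34/3 (G = -1/3*34 = -34/3 ≈ -11.333)
A(B) = -2 + 2*B (A(B) = -2 + (B + B) = -2 + 2*B)
t(a) = sqrt(-22 + a)/3 (t(a) = sqrt(a - 22)/3 = sqrt(-22 + a)/3)
t(c(S)) + A(G) = sqrt(-22 + 0)/3 + (-2 + 2*(-34/3)) = sqrt(-22)/3 + (-2 - 68/3) = (I*sqrt(22))/3 - 74/3 = I*sqrt(22)/3 - 74/3 = -74/3 + I*sqrt(22)/3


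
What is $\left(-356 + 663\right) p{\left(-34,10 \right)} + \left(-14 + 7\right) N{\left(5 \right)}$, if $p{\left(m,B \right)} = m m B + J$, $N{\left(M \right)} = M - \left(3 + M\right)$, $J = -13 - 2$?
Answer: $3544336$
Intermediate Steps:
$J = -15$ ($J = -13 - 2 = -15$)
$N{\left(M \right)} = -3$
$p{\left(m,B \right)} = -15 + B m^{2}$ ($p{\left(m,B \right)} = m m B - 15 = m^{2} B - 15 = B m^{2} - 15 = -15 + B m^{2}$)
$\left(-356 + 663\right) p{\left(-34,10 \right)} + \left(-14 + 7\right) N{\left(5 \right)} = \left(-356 + 663\right) \left(-15 + 10 \left(-34\right)^{2}\right) + \left(-14 + 7\right) \left(-3\right) = 307 \left(-15 + 10 \cdot 1156\right) - -21 = 307 \left(-15 + 11560\right) + 21 = 307 \cdot 11545 + 21 = 3544315 + 21 = 3544336$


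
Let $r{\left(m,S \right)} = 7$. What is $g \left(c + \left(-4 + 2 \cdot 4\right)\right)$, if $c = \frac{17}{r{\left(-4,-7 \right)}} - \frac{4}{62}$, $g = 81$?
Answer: $\frac{111861}{217} \approx 515.49$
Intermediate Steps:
$c = \frac{513}{217}$ ($c = \frac{17}{7} - \frac{4}{62} = 17 \cdot \frac{1}{7} - \frac{2}{31} = \frac{17}{7} - \frac{2}{31} = \frac{513}{217} \approx 2.3641$)
$g \left(c + \left(-4 + 2 \cdot 4\right)\right) = 81 \left(\frac{513}{217} + \left(-4 + 2 \cdot 4\right)\right) = 81 \left(\frac{513}{217} + \left(-4 + 8\right)\right) = 81 \left(\frac{513}{217} + 4\right) = 81 \cdot \frac{1381}{217} = \frac{111861}{217}$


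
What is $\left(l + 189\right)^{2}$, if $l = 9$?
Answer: $39204$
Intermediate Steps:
$\left(l + 189\right)^{2} = \left(9 + 189\right)^{2} = 198^{2} = 39204$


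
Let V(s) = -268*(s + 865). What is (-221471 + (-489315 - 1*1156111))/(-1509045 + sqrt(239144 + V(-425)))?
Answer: 939077194455/759072230267 + 1244598*sqrt(30306)/759072230267 ≈ 1.2374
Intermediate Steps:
V(s) = -231820 - 268*s (V(s) = -268*(865 + s) = -231820 - 268*s)
(-221471 + (-489315 - 1*1156111))/(-1509045 + sqrt(239144 + V(-425))) = (-221471 + (-489315 - 1*1156111))/(-1509045 + sqrt(239144 + (-231820 - 268*(-425)))) = (-221471 + (-489315 - 1156111))/(-1509045 + sqrt(239144 + (-231820 + 113900))) = (-221471 - 1645426)/(-1509045 + sqrt(239144 - 117920)) = -1866897/(-1509045 + sqrt(121224)) = -1866897/(-1509045 + 2*sqrt(30306))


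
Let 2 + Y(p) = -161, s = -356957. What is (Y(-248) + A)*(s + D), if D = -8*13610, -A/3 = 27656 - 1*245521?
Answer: -304392802584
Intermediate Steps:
A = 653595 (A = -3*(27656 - 1*245521) = -3*(27656 - 245521) = -3*(-217865) = 653595)
D = -108880
Y(p) = -163 (Y(p) = -2 - 161 = -163)
(Y(-248) + A)*(s + D) = (-163 + 653595)*(-356957 - 108880) = 653432*(-465837) = -304392802584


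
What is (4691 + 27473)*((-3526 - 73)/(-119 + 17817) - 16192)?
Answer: -4608612548430/8849 ≈ -5.2081e+8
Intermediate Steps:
(4691 + 27473)*((-3526 - 73)/(-119 + 17817) - 16192) = 32164*(-3599/17698 - 16192) = 32164*(-286569615/17698) = -4608612548430/8849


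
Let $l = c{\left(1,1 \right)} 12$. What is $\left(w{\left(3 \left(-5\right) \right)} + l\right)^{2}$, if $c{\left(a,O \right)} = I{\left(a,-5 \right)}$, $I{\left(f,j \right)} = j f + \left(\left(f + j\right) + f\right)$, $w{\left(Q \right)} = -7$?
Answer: $10609$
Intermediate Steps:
$I{\left(f,j \right)} = j + 2 f + f j$ ($I{\left(f,j \right)} = f j + \left(j + 2 f\right) = j + 2 f + f j$)
$c{\left(a,O \right)} = -5 - 3 a$ ($c{\left(a,O \right)} = -5 + 2 a + a \left(-5\right) = -5 + 2 a - 5 a = -5 - 3 a$)
$l = -96$ ($l = \left(-5 - 3\right) 12 = \left(-8\right) 12 = -96$)
$\left(w{\left(3 \left(-5\right) \right)} + l\right)^{2} = \left(-7 - 96\right)^{2} = \left(-103\right)^{2} = 10609$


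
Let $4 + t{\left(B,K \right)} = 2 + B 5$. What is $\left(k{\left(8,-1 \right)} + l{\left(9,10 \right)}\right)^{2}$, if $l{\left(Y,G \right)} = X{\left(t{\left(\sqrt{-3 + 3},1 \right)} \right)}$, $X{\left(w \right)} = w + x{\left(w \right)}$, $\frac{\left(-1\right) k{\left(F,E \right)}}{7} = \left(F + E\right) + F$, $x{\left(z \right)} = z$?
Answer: $11881$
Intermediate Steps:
$k{\left(F,E \right)} = - 14 F - 7 E$ ($k{\left(F,E \right)} = - 7 \left(\left(F + E\right) + F\right) = - 7 \left(\left(E + F\right) + F\right) = - 7 \left(E + 2 F\right) = - 14 F - 7 E$)
$t{\left(B,K \right)} = -2 + 5 B$ ($t{\left(B,K \right)} = -4 + \left(2 + B 5\right) = -4 + \left(2 + 5 B\right) = -2 + 5 B$)
$X{\left(w \right)} = 2 w$ ($X{\left(w \right)} = w + w = 2 w$)
$l{\left(Y,G \right)} = -4$ ($l{\left(Y,G \right)} = 2 \left(-2 + 5 \sqrt{-3 + 3}\right) = 2 \left(-2 + 5 \sqrt{0}\right) = 2 \left(-2 + 5 \cdot 0\right) = 2 \left(-2 + 0\right) = 2 \left(-2\right) = -4$)
$\left(k{\left(8,-1 \right)} + l{\left(9,10 \right)}\right)^{2} = \left(\left(\left(-14\right) 8 - -7\right) - 4\right)^{2} = \left(\left(-112 + 7\right) - 4\right)^{2} = \left(-105 - 4\right)^{2} = \left(-109\right)^{2} = 11881$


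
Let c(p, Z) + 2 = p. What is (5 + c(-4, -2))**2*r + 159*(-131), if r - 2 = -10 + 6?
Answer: -20831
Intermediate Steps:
c(p, Z) = -2 + p
r = -2 (r = 2 + (-10 + 6) = 2 - 4 = -2)
(5 + c(-4, -2))**2*r + 159*(-131) = (5 + (-2 - 4))**2*(-2) + 159*(-131) = (5 - 6)**2*(-2) - 20829 = (-1)**2*(-2) - 20829 = 1*(-2) - 20829 = -2 - 20829 = -20831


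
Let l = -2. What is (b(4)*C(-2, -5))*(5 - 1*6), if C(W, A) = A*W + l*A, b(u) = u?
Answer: -80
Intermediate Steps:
C(W, A) = -2*A + A*W (C(W, A) = A*W - 2*A = -2*A + A*W)
(b(4)*C(-2, -5))*(5 - 1*6) = (4*(-5*(-2 - 2)))*(5 - 1*6) = (4*(-5*(-4)))*(5 - 6) = (4*20)*(-1) = 80*(-1) = -80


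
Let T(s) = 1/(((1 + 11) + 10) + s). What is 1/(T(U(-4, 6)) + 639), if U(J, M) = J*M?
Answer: 2/1277 ≈ 0.0015662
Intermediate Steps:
T(s) = 1/(22 + s) (T(s) = 1/((12 + 10) + s) = 1/(22 + s))
1/(T(U(-4, 6)) + 639) = 1/(1/(22 - 4*6) + 639) = 1/(1/(22 - 24) + 639) = 1/(1/(-2) + 639) = 1/(-½ + 639) = 1/(1277/2) = 2/1277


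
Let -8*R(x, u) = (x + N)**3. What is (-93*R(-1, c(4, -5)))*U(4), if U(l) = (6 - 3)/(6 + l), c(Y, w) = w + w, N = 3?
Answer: 279/10 ≈ 27.900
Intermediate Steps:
c(Y, w) = 2*w
U(l) = 3/(6 + l)
R(x, u) = -(3 + x)**3/8 (R(x, u) = -(x + 3)**3/8 = -(3 + x)**3/8)
(-93*R(-1, c(4, -5)))*U(4) = (-(-93)*(3 - 1)**3/8)*(3/(6 + 4)) = (-(-93)*2**3/8)*(3/10) = (-(-93)*8/8)*(3*(1/10)) = -93*(-1)*(3/10) = 93*(3/10) = 279/10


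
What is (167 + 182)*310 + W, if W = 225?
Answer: 108415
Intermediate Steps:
(167 + 182)*310 + W = (167 + 182)*310 + 225 = 349*310 + 225 = 108190 + 225 = 108415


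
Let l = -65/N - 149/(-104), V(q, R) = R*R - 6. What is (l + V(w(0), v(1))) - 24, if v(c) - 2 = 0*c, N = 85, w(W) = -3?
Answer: -44787/1768 ≈ -25.332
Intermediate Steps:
v(c) = 2 (v(c) = 2 + 0*c = 2 + 0 = 2)
V(q, R) = -6 + R² (V(q, R) = R² - 6 = -6 + R²)
l = 1181/1768 (l = -65/85 - 149/(-104) = -65*1/85 - 149*(-1/104) = -13/17 + 149/104 = 1181/1768 ≈ 0.66799)
(l + V(w(0), v(1))) - 24 = (1181/1768 + (-6 + 2²)) - 24 = (1181/1768 + (-6 + 4)) - 24 = (1181/1768 - 2) - 24 = -2355/1768 - 24 = -44787/1768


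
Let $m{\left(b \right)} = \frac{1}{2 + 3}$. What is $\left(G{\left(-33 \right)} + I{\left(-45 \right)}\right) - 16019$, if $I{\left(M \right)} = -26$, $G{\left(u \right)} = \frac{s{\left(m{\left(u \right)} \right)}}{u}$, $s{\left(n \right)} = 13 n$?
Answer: $- \frac{2647438}{165} \approx -16045.0$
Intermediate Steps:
$m{\left(b \right)} = \frac{1}{5}$
$G{\left(u \right)} = \frac{13}{5 u}$ ($G{\left(u \right)} = \frac{13 \cdot \frac{1}{5}}{u} = \frac{13}{5 u}$)
$\left(G{\left(-33 \right)} + I{\left(-45 \right)}\right) - 16019 = \left(\frac{13}{5 \left(-33\right)} - 26\right) - 16019 = \left(\frac{13}{5} \left(- \frac{1}{33}\right) - 26\right) - 16019 = \left(- \frac{13}{165} - 26\right) - 16019 = - \frac{4303}{165} - 16019 = - \frac{2647438}{165}$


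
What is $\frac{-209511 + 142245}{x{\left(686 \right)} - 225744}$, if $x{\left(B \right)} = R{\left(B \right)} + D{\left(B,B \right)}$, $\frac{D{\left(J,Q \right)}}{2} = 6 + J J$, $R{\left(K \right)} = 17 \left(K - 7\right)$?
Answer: $- \frac{67266}{727003} \approx -0.092525$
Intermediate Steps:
$R{\left(K \right)} = -119 + 17 K$ ($R{\left(K \right)} = 17 \left(-7 + K\right) = -119 + 17 K$)
$D{\left(J,Q \right)} = 12 + 2 J^{2}$ ($D{\left(J,Q \right)} = 2 \left(6 + J J\right) = 2 \left(6 + J^{2}\right) = 12 + 2 J^{2}$)
$x{\left(B \right)} = -107 + 2 B^{2} + 17 B$ ($x{\left(B \right)} = \left(-119 + 17 B\right) + \left(12 + 2 B^{2}\right) = -107 + 2 B^{2} + 17 B$)
$\frac{-209511 + 142245}{x{\left(686 \right)} - 225744} = \frac{-209511 + 142245}{\left(-107 + 2 \cdot 686^{2} + 17 \cdot 686\right) - 225744} = - \frac{67266}{\left(-107 + 2 \cdot 470596 + 11662\right) - 225744} = - \frac{67266}{\left(-107 + 941192 + 11662\right) - 225744} = - \frac{67266}{952747 - 225744} = - \frac{67266}{727003}$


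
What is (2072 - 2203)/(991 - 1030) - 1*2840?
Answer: -110629/39 ≈ -2836.6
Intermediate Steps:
(2072 - 2203)/(991 - 1030) - 1*2840 = -131/(-39) - 2840 = -131*(-1/39) - 2840 = 131/39 - 2840 = -110629/39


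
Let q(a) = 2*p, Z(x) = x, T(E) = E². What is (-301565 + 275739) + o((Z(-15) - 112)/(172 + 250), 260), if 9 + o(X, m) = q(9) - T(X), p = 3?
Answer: -4599747765/178084 ≈ -25829.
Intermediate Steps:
q(a) = 6 (q(a) = 2*3 = 6)
o(X, m) = -3 - X² (o(X, m) = -9 + (6 - X²) = -3 - X²)
(-301565 + 275739) + o((Z(-15) - 112)/(172 + 250), 260) = (-301565 + 275739) + (-3 - ((-15 - 112)/(172 + 250))²) = -25826 + (-3 - (-127/422)²) = -25826 + (-3 - 1*16129/178084) = -25826 + (-3 - 16129/178084) = -25826 - 550381/178084 = -4599747765/178084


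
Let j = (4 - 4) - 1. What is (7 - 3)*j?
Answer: -4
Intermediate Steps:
j = -1 (j = 0 - 1 = -1)
(7 - 3)*j = (7 - 3)*(-1) = 4*(-1) = -4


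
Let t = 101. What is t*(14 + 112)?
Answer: 12726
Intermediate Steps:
t*(14 + 112) = 101*(14 + 112) = 101*126 = 12726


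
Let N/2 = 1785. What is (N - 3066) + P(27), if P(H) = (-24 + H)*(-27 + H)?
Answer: 504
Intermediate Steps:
N = 3570 (N = 2*1785 = 3570)
P(H) = (-27 + H)*(-24 + H)
(N - 3066) + P(27) = (3570 - 3066) + (648 + 27**2 - 51*27) = 504 + (648 + 729 - 1377) = 504 + 0 = 504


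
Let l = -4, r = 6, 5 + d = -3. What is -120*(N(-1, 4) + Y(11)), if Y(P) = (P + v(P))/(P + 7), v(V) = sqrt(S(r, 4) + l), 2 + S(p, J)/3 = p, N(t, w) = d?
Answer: 2660/3 - 40*sqrt(2)/3 ≈ 867.81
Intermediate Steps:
d = -8 (d = -5 - 3 = -8)
N(t, w) = -8
S(p, J) = -6 + 3*p
v(V) = 2*sqrt(2) (v(V) = sqrt((-6 + 3*6) - 4) = sqrt((-6 + 18) - 4) = sqrt(12 - 4) = sqrt(8) = 2*sqrt(2))
Y(P) = (P + 2*sqrt(2))/(7 + P) (Y(P) = (P + 2*sqrt(2))/(P + 7) = (P + 2*sqrt(2))/(7 + P))
-120*(N(-1, 4) + Y(11)) = -120*(-8 + (11 + 2*sqrt(2))/(7 + 11)) = -120*(-8 + (11 + 2*sqrt(2))/18) = -120*(-8 + (11/18 + sqrt(2)/9)) = -120*(-133/18 + sqrt(2)/9) = 2660/3 - 40*sqrt(2)/3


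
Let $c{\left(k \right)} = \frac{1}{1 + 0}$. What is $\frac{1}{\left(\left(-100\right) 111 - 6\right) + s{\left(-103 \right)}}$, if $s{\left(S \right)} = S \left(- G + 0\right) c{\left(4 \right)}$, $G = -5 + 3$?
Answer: $- \frac{1}{11312} \approx -8.8402 \cdot 10^{-5}$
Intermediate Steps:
$G = -2$
$c{\left(k \right)} = 1$ ($c{\left(k \right)} = 1^{-1} = 1$)
$s{\left(S \right)} = 2 S$ ($s{\left(S \right)} = S \left(\left(-1\right) \left(-2\right) + 0\right) 1 = S \left(2 + 0\right) 1 = S 2 \cdot 1 = 2 S 1 = 2 S$)
$\frac{1}{\left(\left(-100\right) 111 - 6\right) + s{\left(-103 \right)}} = \frac{1}{\left(\left(-100\right) 111 - 6\right) + 2 \left(-103\right)} = \frac{1}{\left(-11100 - 6\right) - 206} = \frac{1}{-11106 - 206} = \frac{1}{-11312} = - \frac{1}{11312}$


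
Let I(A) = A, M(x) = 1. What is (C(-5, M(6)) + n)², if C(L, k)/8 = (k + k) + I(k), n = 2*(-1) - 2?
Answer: 400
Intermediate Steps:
n = -4 (n = -2 - 2 = -4)
C(L, k) = 24*k (C(L, k) = 8*((k + k) + k) = 8*(2*k + k) = 8*(3*k) = 24*k)
(C(-5, M(6)) + n)² = (24*1 - 4)² = (24 - 4)² = 20² = 400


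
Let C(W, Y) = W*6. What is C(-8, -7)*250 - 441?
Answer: -12441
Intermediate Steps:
C(W, Y) = 6*W
C(-8, -7)*250 - 441 = (6*(-8))*250 - 441 = -48*250 - 441 = -12000 - 441 = -12441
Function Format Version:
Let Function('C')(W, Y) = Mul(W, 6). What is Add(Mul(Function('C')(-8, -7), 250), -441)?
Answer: -12441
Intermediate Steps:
Function('C')(W, Y) = Mul(6, W)
Add(Mul(Function('C')(-8, -7), 250), -441) = Add(Mul(Mul(6, -8), 250), -441) = Add(Mul(-48, 250), -441) = Add(-12000, -441) = -12441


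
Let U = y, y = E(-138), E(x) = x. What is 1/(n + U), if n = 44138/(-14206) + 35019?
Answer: 7103/247737674 ≈ 2.8671e-5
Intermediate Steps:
y = -138
U = -138
n = 248717888/7103 (n = 44138*(-1/14206) + 35019 = -22069/7103 + 35019 = 248717888/7103 ≈ 35016.)
1/(n + U) = 1/(248717888/7103 - 138) = 1/(247737674/7103) = 7103/247737674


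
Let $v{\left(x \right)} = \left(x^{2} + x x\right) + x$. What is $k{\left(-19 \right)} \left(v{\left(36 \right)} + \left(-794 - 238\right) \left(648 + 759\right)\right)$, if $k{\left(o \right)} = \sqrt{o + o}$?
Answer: $- 1449396 i \sqrt{38} \approx - 8.9347 \cdot 10^{6} i$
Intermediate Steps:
$k{\left(o \right)} = \sqrt{2} \sqrt{o}$ ($k{\left(o \right)} = \sqrt{2 o} = \sqrt{2} \sqrt{o}$)
$v{\left(x \right)} = x + 2 x^{2}$ ($v{\left(x \right)} = \left(x^{2} + x^{2}\right) + x = 2 x^{2} + x = x + 2 x^{2}$)
$k{\left(-19 \right)} \left(v{\left(36 \right)} + \left(-794 - 238\right) \left(648 + 759\right)\right) = \sqrt{2} \sqrt{-19} \left(36 \left(1 + 2 \cdot 36\right) + \left(-794 - 238\right) \left(648 + 759\right)\right) = \sqrt{2} i \sqrt{19} \left(36 \left(1 + 72\right) - 1452024\right) = i \sqrt{38} \left(36 \cdot 73 - 1452024\right) = i \sqrt{38} \left(2628 - 1452024\right) = i \sqrt{38} \left(-1449396\right) = - 1449396 i \sqrt{38}$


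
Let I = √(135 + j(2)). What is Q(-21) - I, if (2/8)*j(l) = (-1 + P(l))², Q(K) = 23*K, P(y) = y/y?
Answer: -483 - 3*√15 ≈ -494.62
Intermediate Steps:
P(y) = 1
j(l) = 0 (j(l) = 4*(-1 + 1)² = 4*0² = 4*0 = 0)
I = 3*√15 (I = √(135 + 0) = √135 = 3*√15 ≈ 11.619)
Q(-21) - I = 23*(-21) - 3*√15 = -483 - 3*√15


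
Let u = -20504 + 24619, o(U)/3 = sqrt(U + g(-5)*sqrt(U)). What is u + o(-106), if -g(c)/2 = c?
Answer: 4115 + 3*sqrt(-106 + 10*I*sqrt(106)) ≈ 4128.7 + 33.793*I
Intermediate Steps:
g(c) = -2*c
o(U) = 3*sqrt(U + 10*sqrt(U)) (o(U) = 3*sqrt(U + (-2*(-5))*sqrt(U)) = 3*sqrt(U + 10*sqrt(U)))
u = 4115
u + o(-106) = 4115 + 3*sqrt(-106 + 10*sqrt(-106)) = 4115 + 3*sqrt(-106 + 10*(I*sqrt(106))) = 4115 + 3*sqrt(-106 + 10*I*sqrt(106))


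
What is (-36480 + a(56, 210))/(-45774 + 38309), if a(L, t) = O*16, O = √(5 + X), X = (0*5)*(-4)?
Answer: 7296/1493 - 16*√5/7465 ≈ 4.8820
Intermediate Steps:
X = 0 (X = 0*(-4) = 0)
O = √5 (O = √(5 + 0) = √5 ≈ 2.2361)
a(L, t) = 16*√5 (a(L, t) = √5*16 = 16*√5)
(-36480 + a(56, 210))/(-45774 + 38309) = (-36480 + 16*√5)/(-45774 + 38309) = (-36480 + 16*√5)/(-7465) = (-36480 + 16*√5)*(-1/7465) = 7296/1493 - 16*√5/7465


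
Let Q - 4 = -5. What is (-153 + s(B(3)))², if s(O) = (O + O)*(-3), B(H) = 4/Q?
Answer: 16641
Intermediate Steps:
Q = -1 (Q = 4 - 5 = -1)
B(H) = -4 (B(H) = 4/(-1) = 4*(-1) = -4)
s(O) = -6*O (s(O) = (2*O)*(-3) = -6*O)
(-153 + s(B(3)))² = (-153 - 6*(-4))² = (-153 + 24)² = (-129)² = 16641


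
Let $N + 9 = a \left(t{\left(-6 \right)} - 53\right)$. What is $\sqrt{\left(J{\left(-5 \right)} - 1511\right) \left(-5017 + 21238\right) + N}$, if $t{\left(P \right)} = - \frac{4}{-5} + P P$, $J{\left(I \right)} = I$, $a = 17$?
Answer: $\frac{i \sqrt{614783010}}{5} \approx 4959.0 i$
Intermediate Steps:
$t{\left(P \right)} = \frac{4}{5} + P^{2}$ ($t{\left(P \right)} = \left(-4\right) \left(- \frac{1}{5}\right) + P^{2} = \frac{4}{5} + P^{2}$)
$N = - \frac{1422}{5}$ ($N = -9 + 17 \left(\left(\frac{4}{5} + \left(-6\right)^{2}\right) - 53\right) = -9 + 17 \left(\left(\frac{4}{5} + 36\right) - 53\right) = -9 + 17 \left(\frac{184}{5} - 53\right) = -9 + 17 \left(- \frac{81}{5}\right) = -9 - \frac{1377}{5} = - \frac{1422}{5} \approx -284.4$)
$\sqrt{\left(J{\left(-5 \right)} - 1511\right) \left(-5017 + 21238\right) + N} = \sqrt{\left(-5 - 1511\right) \left(-5017 + 21238\right) - \frac{1422}{5}} = \sqrt{\left(-1516\right) 16221 - \frac{1422}{5}} = \sqrt{-24591036 - \frac{1422}{5}} = \sqrt{- \frac{122956602}{5}} = \frac{i \sqrt{614783010}}{5}$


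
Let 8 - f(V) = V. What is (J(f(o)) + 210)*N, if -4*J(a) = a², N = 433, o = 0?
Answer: 84002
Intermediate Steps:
f(V) = 8 - V
J(a) = -a²/4
(J(f(o)) + 210)*N = (-(8 - 1*0)²/4 + 210)*433 = (-(8 + 0)²/4 + 210)*433 = (-¼*8² + 210)*433 = (-¼*64 + 210)*433 = (-16 + 210)*433 = 194*433 = 84002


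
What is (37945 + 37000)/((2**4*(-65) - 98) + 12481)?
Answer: 74945/11343 ≈ 6.6072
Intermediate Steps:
(37945 + 37000)/((2**4*(-65) - 98) + 12481) = 74945/((16*(-65) - 98) + 12481) = 74945/((-1040 - 98) + 12481) = 74945/(-1138 + 12481) = 74945/11343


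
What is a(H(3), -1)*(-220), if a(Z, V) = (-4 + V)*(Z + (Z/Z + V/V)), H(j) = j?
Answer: 5500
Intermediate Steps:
a(Z, V) = (-4 + V)*(2 + Z) (a(Z, V) = (-4 + V)*(Z + (1 + 1)) = (-4 + V)*(Z + 2) = (-4 + V)*(2 + Z))
a(H(3), -1)*(-220) = (-8 - 4*3 + 2*(-1) - 1*3)*(-220) = (-8 - 12 - 2 - 3)*(-220) = -25*(-220) = 5500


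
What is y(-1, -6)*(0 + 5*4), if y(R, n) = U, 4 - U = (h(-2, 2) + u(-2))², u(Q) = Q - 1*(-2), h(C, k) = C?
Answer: 0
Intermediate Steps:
u(Q) = 2 + Q (u(Q) = Q + 2 = 2 + Q)
U = 0 (U = 4 - (-2 + (2 - 2))² = 4 - (-2 + 0)² = 4 - 1*(-2)² = 4 - 1*4 = 4 - 4 = 0)
y(R, n) = 0
y(-1, -6)*(0 + 5*4) = 0*(0 + 5*4) = 0*(0 + 20) = 0*20 = 0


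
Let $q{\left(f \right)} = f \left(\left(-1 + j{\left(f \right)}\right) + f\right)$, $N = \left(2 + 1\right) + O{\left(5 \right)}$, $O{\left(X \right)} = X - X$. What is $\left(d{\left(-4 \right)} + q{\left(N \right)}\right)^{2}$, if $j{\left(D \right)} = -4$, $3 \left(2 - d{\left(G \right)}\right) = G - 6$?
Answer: $\frac{4}{9} \approx 0.44444$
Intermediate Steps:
$O{\left(X \right)} = 0$
$d{\left(G \right)} = 4 - \frac{G}{3}$ ($d{\left(G \right)} = 2 - \frac{G - 6}{3} = 2 - \frac{-6 + G}{3} = 2 - \left(-2 + \frac{G}{3}\right) = 4 - \frac{G}{3}$)
$N = 3$ ($N = \left(2 + 1\right) + 0 = 3 + 0 = 3$)
$q{\left(f \right)} = f \left(-5 + f\right)$ ($q{\left(f \right)} = f \left(\left(-1 - 4\right) + f\right) = f \left(-5 + f\right)$)
$\left(d{\left(-4 \right)} + q{\left(N \right)}\right)^{2} = \left(\left(4 - - \frac{4}{3}\right) + 3 \left(-5 + 3\right)\right)^{2} = \left(\left(4 + \frac{4}{3}\right) + 3 \left(-2\right)\right)^{2} = \left(\frac{16}{3} - 6\right)^{2} = \left(- \frac{2}{3}\right)^{2} = \frac{4}{9}$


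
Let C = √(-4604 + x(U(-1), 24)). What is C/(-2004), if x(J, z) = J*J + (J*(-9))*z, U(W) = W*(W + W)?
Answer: -I*√1258/1002 ≈ -0.035398*I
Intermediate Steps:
U(W) = 2*W² (U(W) = W*(2*W) = 2*W²)
x(J, z) = J² - 9*J*z (x(J, z) = J² + (-9*J)*z = J² - 9*J*z)
C = 2*I*√1258 (C = √(-4604 + (2*(-1)²)*(2*(-1)² - 9*24)) = √(-4604 + (2*1)*(2*1 - 216)) = √(-4604 + 2*(2 - 216)) = √(-4604 + 2*(-214)) = √(-4604 - 428) = √(-5032) = 2*I*√1258 ≈ 70.937*I)
C/(-2004) = (2*I*√1258)/(-2004) = (2*I*√1258)*(-1/2004) = -I*√1258/1002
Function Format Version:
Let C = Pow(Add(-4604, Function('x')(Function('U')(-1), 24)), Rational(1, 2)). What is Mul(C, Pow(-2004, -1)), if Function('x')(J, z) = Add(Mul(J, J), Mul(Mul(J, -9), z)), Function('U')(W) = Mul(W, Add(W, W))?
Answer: Mul(Rational(-1, 1002), I, Pow(1258, Rational(1, 2))) ≈ Mul(-0.035398, I)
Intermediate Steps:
Function('U')(W) = Mul(2, Pow(W, 2)) (Function('U')(W) = Mul(W, Mul(2, W)) = Mul(2, Pow(W, 2)))
Function('x')(J, z) = Add(Pow(J, 2), Mul(-9, J, z)) (Function('x')(J, z) = Add(Pow(J, 2), Mul(Mul(-9, J), z)) = Add(Pow(J, 2), Mul(-9, J, z)))
C = Mul(2, I, Pow(1258, Rational(1, 2))) (C = Pow(Add(-4604, Mul(Mul(2, Pow(-1, 2)), Add(Mul(2, Pow(-1, 2)), Mul(-9, 24)))), Rational(1, 2)) = Pow(Add(-4604, Mul(Mul(2, 1), Add(Mul(2, 1), -216))), Rational(1, 2)) = Pow(Add(-4604, Mul(2, Add(2, -216))), Rational(1, 2)) = Pow(Add(-4604, Mul(2, -214)), Rational(1, 2)) = Pow(Add(-4604, -428), Rational(1, 2)) = Pow(-5032, Rational(1, 2)) = Mul(2, I, Pow(1258, Rational(1, 2))) ≈ Mul(70.937, I))
Mul(C, Pow(-2004, -1)) = Mul(Mul(2, I, Pow(1258, Rational(1, 2))), Pow(-2004, -1)) = Mul(Mul(2, I, Pow(1258, Rational(1, 2))), Rational(-1, 2004)) = Mul(Rational(-1, 1002), I, Pow(1258, Rational(1, 2)))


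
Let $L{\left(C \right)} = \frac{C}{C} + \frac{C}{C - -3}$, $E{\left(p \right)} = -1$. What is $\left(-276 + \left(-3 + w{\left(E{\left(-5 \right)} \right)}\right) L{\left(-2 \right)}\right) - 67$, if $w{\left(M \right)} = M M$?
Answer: $-341$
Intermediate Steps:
$w{\left(M \right)} = M^{2}$
$L{\left(C \right)} = 1 + \frac{C}{3 + C}$ ($L{\left(C \right)} = 1 + \frac{C}{C + 3} = 1 + \frac{C}{3 + C}$)
$\left(-276 + \left(-3 + w{\left(E{\left(-5 \right)} \right)}\right) L{\left(-2 \right)}\right) - 67 = \left(-276 + \left(-3 + \left(-1\right)^{2}\right) \frac{3 + 2 \left(-2\right)}{3 - 2}\right) - 67 = \left(-276 + \left(-3 + 1\right) \frac{3 - 4}{1}\right) - 67 = \left(-276 - 2 \cdot 1 \left(-1\right)\right) - 67 = \left(-276 - -2\right) - 67 = \left(-276 + 2\right) - 67 = -274 - 67 = -341$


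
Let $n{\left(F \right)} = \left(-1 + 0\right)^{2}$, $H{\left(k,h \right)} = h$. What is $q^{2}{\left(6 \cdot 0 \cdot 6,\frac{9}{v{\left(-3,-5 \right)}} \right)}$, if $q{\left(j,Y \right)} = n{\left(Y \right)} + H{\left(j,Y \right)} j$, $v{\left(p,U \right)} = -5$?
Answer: $1$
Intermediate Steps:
$n{\left(F \right)} = 1$ ($n{\left(F \right)} = \left(-1\right)^{2} = 1$)
$q{\left(j,Y \right)} = 1 + Y j$
$q^{2}{\left(6 \cdot 0 \cdot 6,\frac{9}{v{\left(-3,-5 \right)}} \right)} = \left(1 + \frac{9}{-5} \cdot 6 \cdot 0 \cdot 6\right)^{2} = \left(1 + 9 \left(- \frac{1}{5}\right) 0 \cdot 6\right)^{2} = \left(1 - 0\right)^{2} = \left(1 + 0\right)^{2} = 1^{2} = 1$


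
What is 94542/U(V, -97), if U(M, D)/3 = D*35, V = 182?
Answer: -4502/485 ≈ -9.2825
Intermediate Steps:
U(M, D) = 105*D (U(M, D) = 3*(D*35) = 3*(35*D) = 105*D)
94542/U(V, -97) = 94542/((105*(-97))) = 94542/(-10185) = 94542*(-1/10185) = -4502/485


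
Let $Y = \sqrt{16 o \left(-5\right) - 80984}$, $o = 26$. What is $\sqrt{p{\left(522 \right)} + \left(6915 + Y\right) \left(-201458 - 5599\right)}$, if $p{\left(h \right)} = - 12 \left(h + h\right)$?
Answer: $\sqrt{-1431811683 - 414114 i \sqrt{20766}} \approx 788.4 - 37848.0 i$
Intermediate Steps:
$Y = 2 i \sqrt{20766}$ ($Y = \sqrt{16 \cdot 26 \left(-5\right) - 80984} = \sqrt{416 \left(-5\right) - 80984} = \sqrt{-2080 - 80984} = \sqrt{-83064} = 2 i \sqrt{20766} \approx 288.21 i$)
$p{\left(h \right)} = - 24 h$ ($p{\left(h \right)} = - 12 \cdot 2 h = - 24 h$)
$\sqrt{p{\left(522 \right)} + \left(6915 + Y\right) \left(-201458 - 5599\right)} = \sqrt{\left(-24\right) 522 + \left(6915 + 2 i \sqrt{20766}\right) \left(-201458 - 5599\right)} = \sqrt{-12528 + \left(6915 + 2 i \sqrt{20766}\right) \left(-207057\right)} = \sqrt{-12528 - \left(1431799155 + 414114 i \sqrt{20766}\right)} = \sqrt{-1431811683 - 414114 i \sqrt{20766}}$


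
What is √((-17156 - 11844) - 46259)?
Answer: I*√75259 ≈ 274.33*I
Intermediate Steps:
√((-17156 - 11844) - 46259) = √(-29000 - 46259) = √(-75259) = I*√75259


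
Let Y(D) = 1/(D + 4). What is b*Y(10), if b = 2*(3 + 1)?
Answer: 4/7 ≈ 0.57143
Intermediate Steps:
Y(D) = 1/(4 + D)
b = 8 (b = 2*4 = 8)
b*Y(10) = 8/(4 + 10) = 8/14 = 8*(1/14) = 4/7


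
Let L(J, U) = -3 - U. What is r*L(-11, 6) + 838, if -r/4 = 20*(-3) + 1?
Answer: -1286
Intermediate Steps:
r = 236 (r = -4*(20*(-3) + 1) = -4*(-60 + 1) = -4*(-59) = 236)
r*L(-11, 6) + 838 = 236*(-3 - 1*6) + 838 = 236*(-3 - 6) + 838 = 236*(-9) + 838 = -2124 + 838 = -1286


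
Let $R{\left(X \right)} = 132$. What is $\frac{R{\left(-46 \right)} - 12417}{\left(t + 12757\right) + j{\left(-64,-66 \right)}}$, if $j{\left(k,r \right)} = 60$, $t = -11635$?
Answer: $- \frac{4095}{394} \approx -10.393$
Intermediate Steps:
$\frac{R{\left(-46 \right)} - 12417}{\left(t + 12757\right) + j{\left(-64,-66 \right)}} = \frac{132 - 12417}{\left(-11635 + 12757\right) + 60} = - \frac{12285}{1122 + 60} = - \frac{12285}{1182} = \left(-12285\right) \frac{1}{1182} = - \frac{4095}{394}$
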